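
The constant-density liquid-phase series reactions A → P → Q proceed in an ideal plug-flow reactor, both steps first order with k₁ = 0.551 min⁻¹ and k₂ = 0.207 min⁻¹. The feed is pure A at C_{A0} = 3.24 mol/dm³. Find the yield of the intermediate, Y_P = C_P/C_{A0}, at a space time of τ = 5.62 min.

0.428

Solving the coupled first-order balances gives C_P(τ) = [k₁/(k₂−k₁)]·C_{A0}·(e^(−k₁τ) − e^(−k₂τ)).
e^(−k₁τ) = e^(−0.551×5.62) = e^(−3.097) = 0.04520; e^(−k₂τ) = e^(−1.163) = 0.3124.
C_P = 0.551×3.24/(0.207−0.551) × (0.04520−0.3124) = (-5.190)×(-0.2672) = 1.387 mol/dm³.
Y_P = C_P/C_{A0} = 1.387/3.24 = 0.428.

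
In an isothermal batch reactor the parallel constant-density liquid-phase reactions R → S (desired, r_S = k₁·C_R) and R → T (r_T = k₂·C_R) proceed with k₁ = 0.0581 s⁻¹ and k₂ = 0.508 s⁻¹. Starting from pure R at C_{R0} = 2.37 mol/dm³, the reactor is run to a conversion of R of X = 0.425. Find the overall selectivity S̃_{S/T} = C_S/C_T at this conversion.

C_R = C_{R0}(1−X) = 1.363 mol/dm³.
Both paths are first order in R, so the instantaneous fraction to S is constant: dC_S/d(−C_R) = k₁/(k₁+k₂) = 0.1026.
C_S = 0.1026·(C_{R0}−C_R) = 0.1026×1.007 = 0.103 mol/dm³.
C_T = (C_{R0}−C_R)−C_S = 0.9039 mol/dm³; S̃_{S/T} = 0.1034/0.9039 = 0.114.

0.114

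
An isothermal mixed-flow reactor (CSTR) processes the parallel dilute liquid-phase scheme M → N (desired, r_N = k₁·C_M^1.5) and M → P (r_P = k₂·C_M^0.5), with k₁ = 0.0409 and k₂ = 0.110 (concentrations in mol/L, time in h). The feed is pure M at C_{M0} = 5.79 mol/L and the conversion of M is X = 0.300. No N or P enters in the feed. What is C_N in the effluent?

1.04 mol/L

Exit C_M = C_{M0}(1−X) = 5.79×0.700 = 4.053 mol/L.
Rates in a CSTR are evaluated at the outlet concentration: r_N = 0.0409×4.053^1.5 = 0.3337, r_P = 0.110×4.053^0.5 = 0.2215.
Fraction of consumed M going to N: r_N/(r_N+r_P) = 0.6011.
C_N = 0.6011·C_{M0}·X = 0.6011×5.79×0.300 = 1.04 mol/L.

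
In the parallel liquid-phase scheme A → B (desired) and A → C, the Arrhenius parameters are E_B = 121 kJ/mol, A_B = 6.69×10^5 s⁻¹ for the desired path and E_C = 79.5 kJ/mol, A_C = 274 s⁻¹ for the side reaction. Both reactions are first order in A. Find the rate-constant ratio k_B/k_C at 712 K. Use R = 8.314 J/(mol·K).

With equal orders, S_{B/C} = k_B/k_C = (A_B/A_C)·exp[(E_C−E_B)/(RT)].
(E_C−E_B)/(RT) = (79.5−121)×10³/(8.314×712) = -41500/5920 = -7.011.
k_B/k_C = (6.69×10^5/274)·exp(-7.011) = 2442 × 9.022×10^-4 = 2.20.

2.20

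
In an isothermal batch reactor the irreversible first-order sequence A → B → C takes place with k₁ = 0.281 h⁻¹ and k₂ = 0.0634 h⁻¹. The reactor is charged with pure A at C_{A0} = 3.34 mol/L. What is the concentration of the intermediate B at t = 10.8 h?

1.97 mol/L

For first-order series with pure A initially, C_B(t) = k₁C_{A0}/(k₂−k₁)·(e^(−k₁t) − e^(−k₂t)).
e^(−k₁t) = e^(−0.281×10.8) = e^(−3.035) = 0.04808; e^(−k₂t) = e^(−0.6847) = 0.5042.
C_B = 0.281×3.34/(0.0634−0.281) × (0.04808−0.5042) = (-4.313)×(-0.4561) = 1.967 mol/L.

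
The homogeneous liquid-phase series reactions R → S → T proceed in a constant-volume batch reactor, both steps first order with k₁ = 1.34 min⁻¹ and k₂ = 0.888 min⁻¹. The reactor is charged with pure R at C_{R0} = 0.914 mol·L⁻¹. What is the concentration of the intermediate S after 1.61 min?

0.335 mol·L⁻¹

The intermediate concentration in a first-order A→B→C sequence is C_S = k₁C_{R0}(e^(−k₁t) − e^(−k₂t))/(k₂−k₁).
e^(−k₁t) = e^(−1.34×1.61) = e^(−2.157) = 0.1156; e^(−k₂t) = e^(−1.430) = 0.2394.
C_S = 1.34×0.914/(0.888−1.34) × (0.1156−0.2394) = (-2.710)×(-0.1238) = 0.3353 mol·L⁻¹.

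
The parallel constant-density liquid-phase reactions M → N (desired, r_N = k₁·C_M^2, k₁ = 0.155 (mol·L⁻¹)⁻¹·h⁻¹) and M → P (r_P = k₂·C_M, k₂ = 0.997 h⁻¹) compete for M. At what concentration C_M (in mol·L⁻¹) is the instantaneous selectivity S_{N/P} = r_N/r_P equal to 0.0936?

S_{N/P} = (k₁/k₂)·C_M ⇒ C_M = S·k₂/k₁.
= 0.0936×0.997/0.155 = 0.602 mol·L⁻¹.

0.602 mol·L⁻¹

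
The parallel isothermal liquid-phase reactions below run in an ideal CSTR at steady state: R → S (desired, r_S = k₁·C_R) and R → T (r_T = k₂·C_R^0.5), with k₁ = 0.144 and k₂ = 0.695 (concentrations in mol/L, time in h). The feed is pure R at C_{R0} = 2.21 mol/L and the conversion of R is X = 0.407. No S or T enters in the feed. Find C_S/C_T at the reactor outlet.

Exit C_R = C_{R0}(1−X) = 2.21×0.593 = 1.311 mol/L.
A CSTR operates uniformly at the exit composition, giving r_S = 0.1887 and r_T = 0.7956 (each k·C_R^n at C_R = 1.311).
Overall selectivity = C_S/C_T = r_Sτ/(r_Tτ) = r_S/r_T = 0.237.

0.237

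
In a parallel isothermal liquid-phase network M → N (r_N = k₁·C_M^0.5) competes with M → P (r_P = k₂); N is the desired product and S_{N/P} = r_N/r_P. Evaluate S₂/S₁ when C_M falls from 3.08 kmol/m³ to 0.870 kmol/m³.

0.531

S_{N/P} = (k₁/k₂)·C_M^0.5, so S₂/S₁ = (C_{M,2}/C_{M,1})^0.5.
= (0.870/3.08)^0.5 = (0.2825)^0.5 = 0.531.
Selectivity toward N falls as C_M falls — high-concentration operation is favoured.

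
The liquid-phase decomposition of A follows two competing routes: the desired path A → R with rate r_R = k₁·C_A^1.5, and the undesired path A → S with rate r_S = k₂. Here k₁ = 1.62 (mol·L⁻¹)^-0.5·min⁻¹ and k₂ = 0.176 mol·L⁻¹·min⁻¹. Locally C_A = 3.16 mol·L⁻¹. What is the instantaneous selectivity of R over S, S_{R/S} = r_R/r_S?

S_{R/S} = r_R/r_S = (k₁·C_A^1.5)/(k₂) = (k₁/k₂)·C_A^1.5.
= (1.62×3.160^1.5) / (0.176) = 9.100/0.1760 = 51.7.

51.7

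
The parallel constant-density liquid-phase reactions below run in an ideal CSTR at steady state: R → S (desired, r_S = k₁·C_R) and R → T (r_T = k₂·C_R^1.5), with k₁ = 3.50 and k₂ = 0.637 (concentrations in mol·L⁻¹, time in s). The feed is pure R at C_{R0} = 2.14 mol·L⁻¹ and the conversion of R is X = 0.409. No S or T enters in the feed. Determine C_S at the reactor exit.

0.727 mol·L⁻¹

Exit C_R = C_{R0}(1−X) = 2.14×0.591 = 1.265 mol·L⁻¹.
Rates in a CSTR are evaluated at the outlet concentration: r_S = 3.50×1.265 = 4.427, r_T = 0.637×1.265^1.5 = 0.9060.
Fraction of consumed R going to S: r_S/(r_S+r_T) = 0.8301.
C_S = 0.8301·C_{R0}·X = 0.8301×2.14×0.409 = 0.727 mol·L⁻¹.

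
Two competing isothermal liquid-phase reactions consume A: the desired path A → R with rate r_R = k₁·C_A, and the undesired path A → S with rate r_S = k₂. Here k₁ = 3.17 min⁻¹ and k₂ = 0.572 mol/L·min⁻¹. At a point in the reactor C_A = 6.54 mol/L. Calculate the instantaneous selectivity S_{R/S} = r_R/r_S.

36.2

S_{R/S} = r_R/r_S = (k₁·C_A)/(k₂) = (k₁/k₂)·C_A.
= (3.17×6.540) / (0.572) = 20.73/0.5720 = 36.2.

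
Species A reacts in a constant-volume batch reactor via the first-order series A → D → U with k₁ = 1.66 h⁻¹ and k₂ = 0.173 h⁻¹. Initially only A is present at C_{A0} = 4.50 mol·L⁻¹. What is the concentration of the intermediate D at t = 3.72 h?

The intermediate concentration in a first-order A→B→C sequence is C_D = k₁C_{A0}(e^(−k₁t) − e^(−k₂t))/(k₂−k₁).
e^(−k₁t) = e^(−1.66×3.72) = e^(−6.175) = 0.002080; e^(−k₂t) = e^(−0.6436) = 0.5254.
C_D = 1.66×4.50/(0.173−1.66) × (0.002080−0.5254) = (-5.024)×(-0.5233) = 2.629 mol·L⁻¹.

2.63 mol·L⁻¹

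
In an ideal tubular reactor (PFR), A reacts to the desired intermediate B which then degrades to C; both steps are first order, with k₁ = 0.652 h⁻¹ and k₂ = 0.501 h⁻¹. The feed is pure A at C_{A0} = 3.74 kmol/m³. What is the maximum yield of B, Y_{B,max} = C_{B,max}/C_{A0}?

0.417

Evaluating C_B at τ_opt = ln(k₂/k₁)/(k₂−k₁) gives C_{B,max}/C_{A0} = (k₁/k₂)^[k₂/(k₂−k₁)].
= (0.652/0.501)^(0.501/(0.501−0.652)) = (1.301)^(-3.318) = 0.4173.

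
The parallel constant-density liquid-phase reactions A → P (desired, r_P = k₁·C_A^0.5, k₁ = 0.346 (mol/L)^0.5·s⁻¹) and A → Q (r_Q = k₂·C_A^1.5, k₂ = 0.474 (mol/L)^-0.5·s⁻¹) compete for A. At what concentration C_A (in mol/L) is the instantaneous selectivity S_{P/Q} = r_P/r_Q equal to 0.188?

3.88 mol/L

S_{P/Q} = (k₁/k₂)·C_A⁻¹ ⇒ C_A = (S·k₂/k₁)^(-1).
= (0.188×0.474/0.346)^(-1) = (0.2575)^(-1) = 3.88 mol/L.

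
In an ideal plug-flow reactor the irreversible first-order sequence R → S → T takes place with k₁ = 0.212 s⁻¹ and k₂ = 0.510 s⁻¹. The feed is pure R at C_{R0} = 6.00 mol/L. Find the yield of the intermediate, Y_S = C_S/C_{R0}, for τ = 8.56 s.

0.107

Solving the coupled first-order balances gives C_S(τ) = [k₁/(k₂−k₁)]·C_{R0}·(e^(−k₁τ) − e^(−k₂τ)).
e^(−k₁τ) = e^(−0.212×8.56) = e^(−1.815) = 0.1629; e^(−k₂τ) = e^(−4.366) = 0.01271.
C_S = 0.212×6.00/(0.510−0.212) × (0.1629−0.01271) = 4.268×0.1502 = 0.6410 mol/L.
Y_S = C_S/C_{R0} = 0.6410/6.00 = 0.107.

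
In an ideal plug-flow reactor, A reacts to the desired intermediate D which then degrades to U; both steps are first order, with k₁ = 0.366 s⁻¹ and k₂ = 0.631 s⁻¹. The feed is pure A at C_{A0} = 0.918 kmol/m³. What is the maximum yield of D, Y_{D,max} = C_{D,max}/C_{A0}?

Evaluating C_D at τ_opt = ln(k₂/k₁)/(k₂−k₁) gives C_{D,max}/C_{A0} = (k₁/k₂)^[k₂/(k₂−k₁)].
= (0.366/0.631)^(0.631/(0.631−0.366)) = (0.5800)^(2.381) = 0.2734.

0.273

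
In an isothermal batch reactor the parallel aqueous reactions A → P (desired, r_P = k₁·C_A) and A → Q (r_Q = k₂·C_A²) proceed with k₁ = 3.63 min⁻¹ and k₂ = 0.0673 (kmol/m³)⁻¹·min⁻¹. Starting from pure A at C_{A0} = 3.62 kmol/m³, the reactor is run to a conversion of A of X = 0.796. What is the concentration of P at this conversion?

C_A = C_{A0}(1−X) = 0.7385 kmol/m³.
Along a PFR/batch, dC_P/dC_A = −r_P/(r_P+r_Q) = −k₁/(k₁+k₂·C_A).
Integrating from C_{A0} to C_A: C_P = (3.63/0.0673)·ln[(3.63+0.0673·3.62)/(3.63+0.0673·0.738)] = 53.94·ln(3.874/3.680) = 2.770 kmol/m³.

2.77 kmol/m³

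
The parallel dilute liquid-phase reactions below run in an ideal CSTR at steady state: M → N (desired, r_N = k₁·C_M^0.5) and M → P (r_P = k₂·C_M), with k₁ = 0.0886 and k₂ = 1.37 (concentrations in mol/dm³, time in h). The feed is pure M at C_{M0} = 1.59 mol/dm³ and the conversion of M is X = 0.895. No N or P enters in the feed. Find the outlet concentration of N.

0.194 mol/dm³

Exit C_M = C_{M0}(1−X) = 1.59×0.105 = 0.1669 mol/dm³.
In a CSTR the entire volume is at exit conditions, so r_N = 0.0886×0.1669^0.5 = 0.03620 and r_P = 1.37×0.1669 = 0.2287.
Fraction of consumed M going to N: r_N/(r_N+r_P) = 0.1366.
C_N = 0.1366·C_{M0}·X = 0.1366×1.59×0.895 = 0.194 mol/dm³.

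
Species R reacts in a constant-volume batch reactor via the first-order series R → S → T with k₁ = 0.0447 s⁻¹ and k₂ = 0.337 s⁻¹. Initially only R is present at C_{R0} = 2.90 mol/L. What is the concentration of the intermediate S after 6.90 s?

0.282 mol/L

For first-order series with pure R initially, C_S(t) = k₁C_{R0}/(k₂−k₁)·(e^(−k₁t) − e^(−k₂t)).
e^(−k₁t) = e^(−0.0447×6.90) = e^(−0.3084) = 0.7346; e^(−k₂t) = e^(−2.325) = 0.09775.
C_S = 0.0447×2.90/(0.337−0.0447) × (0.7346−0.09775) = 0.4435×0.6368 = 0.2824 mol/L.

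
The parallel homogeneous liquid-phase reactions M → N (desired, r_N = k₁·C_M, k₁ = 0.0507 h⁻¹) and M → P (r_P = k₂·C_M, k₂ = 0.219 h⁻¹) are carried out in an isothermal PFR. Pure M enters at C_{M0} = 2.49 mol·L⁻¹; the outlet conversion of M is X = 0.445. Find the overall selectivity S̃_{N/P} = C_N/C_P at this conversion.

C_M = C_{M0}(1−X) = 1.382 mol·L⁻¹.
Both paths are first order in M, so the instantaneous fraction to N is constant: dC_N/d(−C_M) = k₁/(k₁+k₂) = 0.1880.
C_N = 0.1880·(C_{M0}−C_M) = 0.1880×1.108 = 0.208 mol·L⁻¹.
C_P = (C_{M0}−C_M)−C_N = 0.8998 mol·L⁻¹; S̃_{N/P} = 0.2083/0.8998 = 0.232.

0.232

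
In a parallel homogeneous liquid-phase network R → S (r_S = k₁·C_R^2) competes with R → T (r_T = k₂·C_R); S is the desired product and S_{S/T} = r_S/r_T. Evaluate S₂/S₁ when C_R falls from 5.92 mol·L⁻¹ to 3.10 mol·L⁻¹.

0.524

S_{S/T} = (k₁/k₂)·C_R, so S₂/S₁ = (C_{R,2}/C_{R,1}).
= 3.10/5.92 = 0.524.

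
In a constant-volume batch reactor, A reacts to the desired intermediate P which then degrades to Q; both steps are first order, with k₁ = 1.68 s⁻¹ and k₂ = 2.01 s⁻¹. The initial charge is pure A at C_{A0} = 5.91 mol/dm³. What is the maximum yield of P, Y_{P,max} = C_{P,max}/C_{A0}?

0.335

Evaluating C_P at t_opt = ln(k₂/k₁)/(k₂−k₁) gives C_{P,max}/C_{A0} = (k₁/k₂)^[k₂/(k₂−k₁)].
= (1.68/2.01)^(2.01/(2.01−1.68)) = (0.8358)^(6.091) = 0.3354.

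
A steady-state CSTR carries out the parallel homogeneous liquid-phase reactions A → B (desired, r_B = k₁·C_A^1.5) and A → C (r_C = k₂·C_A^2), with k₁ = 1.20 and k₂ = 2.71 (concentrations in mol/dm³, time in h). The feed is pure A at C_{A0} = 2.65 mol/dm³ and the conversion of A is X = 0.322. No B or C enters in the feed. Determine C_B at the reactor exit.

0.212 mol/dm³

Exit C_A = C_{A0}(1−X) = 2.65×0.678 = 1.797 mol/dm³.
A CSTR operates uniformly at the exit composition, giving r_B = 2.890 and r_C = 8.748 (each k·C_A^n at C_A = 1.797).
Fraction of consumed A going to B: r_B/(r_B+r_C) = 0.2483.
C_B = 0.2483·C_{A0}·X = 0.2483×2.65×0.322 = 0.212 mol/dm³.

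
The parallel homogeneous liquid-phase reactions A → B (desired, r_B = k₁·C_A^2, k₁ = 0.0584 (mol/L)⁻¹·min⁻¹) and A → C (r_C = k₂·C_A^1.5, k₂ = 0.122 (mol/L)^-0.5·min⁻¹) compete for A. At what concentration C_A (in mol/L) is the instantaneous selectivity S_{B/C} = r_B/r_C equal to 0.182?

S_{B/C} = (k₁/k₂)·C_A^0.5 ⇒ C_A = (S·k₂/k₁)^(2).
= (0.182×0.122/0.0584)^(2) = (0.3802)^(2) = 0.145 mol/L.

0.145 mol/L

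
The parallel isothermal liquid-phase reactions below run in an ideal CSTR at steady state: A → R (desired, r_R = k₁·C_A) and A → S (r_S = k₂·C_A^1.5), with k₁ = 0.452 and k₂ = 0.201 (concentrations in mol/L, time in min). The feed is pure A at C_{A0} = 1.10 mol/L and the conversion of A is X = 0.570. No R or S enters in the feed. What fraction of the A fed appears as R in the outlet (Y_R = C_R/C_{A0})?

Exit C_A = C_{A0}(1−X) = 1.10×0.430 = 0.4730 mol/L.
A CSTR operates uniformly at the exit composition, giving r_R = 0.2138 and r_S = 0.06539 (each k·C_A^n at C_A = 0.4730).
Fraction of consumed A going to R: r_R/(r_R+r_S) = 0.7658.
C_R = 0.7658·C_{A0}·X = 0.7658×1.10×0.570 = 0.480 mol/L; Y_R = C_R/C_{A0} = 0.437.

0.437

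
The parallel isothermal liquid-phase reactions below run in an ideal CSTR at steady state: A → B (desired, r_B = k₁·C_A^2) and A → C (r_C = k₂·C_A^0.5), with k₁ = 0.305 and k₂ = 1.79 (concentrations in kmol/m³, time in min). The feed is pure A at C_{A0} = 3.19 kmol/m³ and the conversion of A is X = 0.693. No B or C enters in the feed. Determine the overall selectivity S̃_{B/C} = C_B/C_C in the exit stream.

Exit C_A = C_{A0}(1−X) = 3.19×0.307 = 0.9793 kmol/m³.
Rates in a CSTR are evaluated at the outlet concentration: r_B = 0.305×0.9793^2 = 0.2925, r_C = 1.79×0.9793^0.5 = 1.771.
Overall selectivity = C_B/C_C = r_Bτ/(r_Cτ) = r_B/r_C = 0.165.

0.165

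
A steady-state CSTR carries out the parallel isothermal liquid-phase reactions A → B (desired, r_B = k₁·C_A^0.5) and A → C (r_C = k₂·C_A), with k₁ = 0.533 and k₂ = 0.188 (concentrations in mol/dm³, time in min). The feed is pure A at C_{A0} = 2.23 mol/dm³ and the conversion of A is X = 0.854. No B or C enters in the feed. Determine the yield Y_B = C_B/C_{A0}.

0.711

Exit C_A = C_{A0}(1−X) = 2.23×0.146 = 0.3256 mol/dm³.
A CSTR operates uniformly at the exit composition, giving r_B = 0.3041 and r_C = 0.06121 (each k·C_A^n at C_A = 0.3256).
Fraction of consumed A going to B: r_B/(r_B+r_C) = 0.8325.
C_B = 0.8325·C_{A0}·X = 0.8325×2.23×0.854 = 1.59 mol/dm³; Y_B = C_B/C_{A0} = 0.711.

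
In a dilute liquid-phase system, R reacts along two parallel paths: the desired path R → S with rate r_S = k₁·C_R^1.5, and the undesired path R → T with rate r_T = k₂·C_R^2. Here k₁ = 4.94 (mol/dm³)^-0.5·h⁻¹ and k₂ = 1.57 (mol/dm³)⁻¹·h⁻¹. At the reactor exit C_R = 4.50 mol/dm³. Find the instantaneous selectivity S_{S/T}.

S_{S/T} = r_S/r_T = (k₁·C_R^1.5)/(k₂·C_R^2) = (k₁/k₂)·C_R^-0.5.
= (4.94×4.500^1.5) / (1.57×4.500^2) = 47.16/31.79 = 1.48.
The undesired path is higher order in R, so low C_R (CSTR or dilute feed) favours S.

1.48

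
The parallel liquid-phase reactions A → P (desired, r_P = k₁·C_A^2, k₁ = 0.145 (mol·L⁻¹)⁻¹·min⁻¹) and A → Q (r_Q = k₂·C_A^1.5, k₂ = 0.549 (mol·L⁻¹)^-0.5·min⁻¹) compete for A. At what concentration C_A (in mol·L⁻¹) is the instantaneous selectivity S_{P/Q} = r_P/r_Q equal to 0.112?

0.180 mol·L⁻¹

S_{P/Q} = (k₁/k₂)·C_A^0.5 ⇒ C_A = (S·k₂/k₁)^(2).
= (0.112×0.549/0.145)^(2) = (0.4241)^(2) = 0.180 mol·L⁻¹.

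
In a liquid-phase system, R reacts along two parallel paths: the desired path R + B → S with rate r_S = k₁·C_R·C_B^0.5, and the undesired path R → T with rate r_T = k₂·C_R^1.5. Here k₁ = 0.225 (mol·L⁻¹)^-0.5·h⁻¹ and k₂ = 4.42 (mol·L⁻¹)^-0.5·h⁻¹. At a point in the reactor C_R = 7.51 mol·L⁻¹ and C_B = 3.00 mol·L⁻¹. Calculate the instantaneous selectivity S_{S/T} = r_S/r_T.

S_{S/T} = r_S/r_T = (k₁·C_R·C_B^0.5)/(k₂·C_R^1.5) = (k₁/k₂)·C_R^-0.5·C_B^0.5.
= (0.225×7.510×3.000^0.5) / (4.42×7.510^1.5) = 2.927/90.97 = 0.0322.

0.0322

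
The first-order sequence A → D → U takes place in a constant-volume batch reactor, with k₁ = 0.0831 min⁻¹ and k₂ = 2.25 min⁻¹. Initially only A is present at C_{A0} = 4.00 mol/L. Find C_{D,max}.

0.130 mol/L

For a first-order series the maximum intermediate yield is C_{D,max}/C_{A0} = (k₁/k₂)^[k₂/(k₂−k₁)].
= (0.0831/2.25)^(2.25/(2.25−0.0831)) = (0.03693)^(1.038) = 0.03254.
C_{D,max} = 0.03254×4.00 = 0.130 mol/L.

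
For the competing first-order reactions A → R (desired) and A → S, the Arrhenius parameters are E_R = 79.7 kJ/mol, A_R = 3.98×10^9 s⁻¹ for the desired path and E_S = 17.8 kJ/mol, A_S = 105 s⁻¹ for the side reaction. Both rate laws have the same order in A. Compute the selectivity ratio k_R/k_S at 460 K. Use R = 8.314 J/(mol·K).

Since both paths have the same order in A, the concentration cancels and S_{R/S} = k_R/k_S = (A_R/A_S)·exp[(E_S−E_R)/(RT)].
(E_S−E_R)/(RT) = (17.8−79.7)×10³/(8.314×460) = -61900/3824 = -16.19.
k_R/k_S = (3.98×10^9/105)·exp(-16.19) = 3.790×10^7 × 9.349×10^-8 = 3.54.

3.54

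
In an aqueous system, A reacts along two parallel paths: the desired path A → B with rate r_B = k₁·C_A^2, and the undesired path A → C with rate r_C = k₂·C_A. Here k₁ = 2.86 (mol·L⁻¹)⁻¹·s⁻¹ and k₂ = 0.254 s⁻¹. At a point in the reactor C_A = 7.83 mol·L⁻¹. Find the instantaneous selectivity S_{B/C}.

S_{B/C} = r_B/r_C = (k₁·C_A^2)/(k₂·C_A) = (k₁/k₂)·C_A.
= (2.86×7.830^2) / (0.254×7.830) = 175.3/1.989 = 88.2.
Since the desired path is higher order in A, keeping C_A high (PFR or concentrated feed) favours B.

88.2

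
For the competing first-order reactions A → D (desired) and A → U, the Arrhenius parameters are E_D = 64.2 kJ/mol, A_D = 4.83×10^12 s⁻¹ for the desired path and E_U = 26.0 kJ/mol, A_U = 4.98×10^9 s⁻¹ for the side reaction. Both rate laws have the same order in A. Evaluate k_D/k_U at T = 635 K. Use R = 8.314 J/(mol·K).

0.699

Since both paths have the same order in A, the concentration cancels and S_{D/U} = k_D/k_U = (A_D/A_U)·exp[(E_U−E_D)/(RT)].
(E_U−E_D)/(RT) = (26.0−64.2)×10³/(8.314×635) = -38200/5279 = -7.236.
k_D/k_U = (4.83×10^12/4.98×10^9)·exp(-7.236) = 969.9 × 7.204×10^-4 = 0.699.
Since E_D > E_U, raising the temperature improves selectivity toward D.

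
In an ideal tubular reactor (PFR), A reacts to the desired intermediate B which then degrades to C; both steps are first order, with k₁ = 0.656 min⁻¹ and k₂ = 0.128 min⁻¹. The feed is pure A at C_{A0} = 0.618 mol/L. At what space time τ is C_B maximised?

The intermediate peaks when r₁ = r₂, i.e. k₁e^(−k₁τ) = k₂e^(−k₂τ), giving τ_opt = ln(k₂/k₁)/(k₂−k₁).
= ln(0.128/0.656)/(0.128−0.656) = ln(0.1951)/-0.5280 = -1.634/-0.5280 = 3.09 min.

3.09 min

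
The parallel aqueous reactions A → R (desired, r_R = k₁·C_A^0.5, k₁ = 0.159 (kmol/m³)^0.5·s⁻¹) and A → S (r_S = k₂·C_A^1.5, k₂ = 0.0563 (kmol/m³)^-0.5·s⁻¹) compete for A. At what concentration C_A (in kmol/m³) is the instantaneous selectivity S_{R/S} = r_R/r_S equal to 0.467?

S_{R/S} = (k₁/k₂)·C_A⁻¹ ⇒ C_A = (S·k₂/k₁)^(-1).
= (0.467×0.0563/0.159)^(-1) = (0.1654)^(-1) = 6.05 kmol/m³.

6.05 kmol/m³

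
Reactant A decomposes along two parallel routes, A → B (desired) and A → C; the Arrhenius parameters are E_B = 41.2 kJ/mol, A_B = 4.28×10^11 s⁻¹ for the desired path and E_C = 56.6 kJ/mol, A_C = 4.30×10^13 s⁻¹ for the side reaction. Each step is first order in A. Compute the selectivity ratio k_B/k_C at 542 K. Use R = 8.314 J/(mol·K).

0.304

Since both paths have the same order in A, the concentration cancels and S_{B/C} = k_B/k_C = (A_B/A_C)·exp[(E_C−E_B)/(RT)].
(E_C−E_B)/(RT) = (56.6−41.2)×10³/(8.314×542) = 15400/4506 = 3.418.
k_B/k_C = (4.28×10^11/4.30×10^13)·exp(3.418) = 0.009953 × 30.49 = 0.304.
Since E_B < E_C, lowering the temperature improves selectivity toward B.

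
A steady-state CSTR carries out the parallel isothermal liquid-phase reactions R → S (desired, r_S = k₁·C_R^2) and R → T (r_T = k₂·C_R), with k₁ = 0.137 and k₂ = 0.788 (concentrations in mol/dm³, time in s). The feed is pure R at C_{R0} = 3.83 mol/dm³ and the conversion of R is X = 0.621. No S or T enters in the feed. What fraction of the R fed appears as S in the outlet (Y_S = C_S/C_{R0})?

Exit C_R = C_{R0}(1−X) = 3.83×0.379 = 1.452 mol/dm³.
A CSTR operates uniformly at the exit composition, giving r_S = 0.2887 and r_T = 1.144 (each k·C_R^n at C_R = 1.452).
Fraction of consumed R going to S: r_S/(r_S+r_T) = 0.2015.
C_S = 0.2015·C_{R0}·X = 0.2015×3.83×0.621 = 0.479 mol/dm³; Y_S = C_S/C_{R0} = 0.125.

0.125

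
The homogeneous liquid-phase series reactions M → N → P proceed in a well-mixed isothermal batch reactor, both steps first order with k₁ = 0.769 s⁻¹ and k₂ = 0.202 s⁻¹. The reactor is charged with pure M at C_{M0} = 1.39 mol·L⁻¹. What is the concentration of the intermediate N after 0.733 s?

0.553 mol·L⁻¹

For first-order series with pure M initially, C_N(t) = k₁C_{M0}/(k₂−k₁)·(e^(−k₁t) − e^(−k₂t)).
e^(−k₁t) = e^(−0.769×0.733) = e^(−0.5637) = 0.5691; e^(−k₂t) = e^(−0.1481) = 0.8624.
C_N = 0.769×1.39/(0.202−0.769) × (0.5691−0.8624) = (-1.885)×(-0.2933) = 0.5529 mol·L⁻¹.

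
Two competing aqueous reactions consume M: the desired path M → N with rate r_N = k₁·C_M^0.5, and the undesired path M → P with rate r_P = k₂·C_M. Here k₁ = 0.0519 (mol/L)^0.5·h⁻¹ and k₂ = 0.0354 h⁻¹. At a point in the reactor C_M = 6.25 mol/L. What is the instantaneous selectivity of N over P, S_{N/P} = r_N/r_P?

0.586

S_{N/P} = r_N/r_P = (k₁·C_M^0.5)/(k₂·C_M) = (k₁/k₂)·C_M^-0.5.
= (0.0519×6.250^0.5) / (0.0354×6.250) = 0.1298/0.2213 = 0.586.
The undesired path is higher order in M, so low C_M (CSTR or dilute feed) favours N.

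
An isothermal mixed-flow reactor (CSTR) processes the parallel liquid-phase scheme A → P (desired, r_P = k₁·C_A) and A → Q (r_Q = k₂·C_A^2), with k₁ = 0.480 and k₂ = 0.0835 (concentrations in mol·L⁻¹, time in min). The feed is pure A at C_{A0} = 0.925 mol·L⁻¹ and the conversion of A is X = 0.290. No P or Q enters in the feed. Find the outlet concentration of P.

0.241 mol·L⁻¹

Exit C_A = C_{A0}(1−X) = 0.925×0.710 = 0.6567 mol·L⁻¹.
Rates in a CSTR are evaluated at the outlet concentration: r_P = 0.480×0.6567 = 0.3152, r_Q = 0.0835×0.6567^2 = 0.03602.
Fraction of consumed A going to P: r_P/(r_P+r_Q) = 0.8975.
C_P = 0.8975·C_{A0}·X = 0.8975×0.925×0.290 = 0.241 mol·L⁻¹.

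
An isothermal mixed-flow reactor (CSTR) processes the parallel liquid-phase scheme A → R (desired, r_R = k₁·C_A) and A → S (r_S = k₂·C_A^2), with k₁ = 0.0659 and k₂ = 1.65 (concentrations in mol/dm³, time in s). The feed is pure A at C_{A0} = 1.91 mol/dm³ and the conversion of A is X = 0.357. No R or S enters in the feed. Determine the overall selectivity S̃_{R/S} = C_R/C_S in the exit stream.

0.0325

Exit C_A = C_{A0}(1−X) = 1.91×0.643 = 1.228 mol/dm³.
In a CSTR the entire volume is at exit conditions, so r_R = 0.0659×1.228 = 0.08093 and r_S = 1.65×1.228^2 = 2.489.
Overall selectivity = C_R/C_S = r_Rτ/(r_Sτ) = r_R/r_S = 0.0325.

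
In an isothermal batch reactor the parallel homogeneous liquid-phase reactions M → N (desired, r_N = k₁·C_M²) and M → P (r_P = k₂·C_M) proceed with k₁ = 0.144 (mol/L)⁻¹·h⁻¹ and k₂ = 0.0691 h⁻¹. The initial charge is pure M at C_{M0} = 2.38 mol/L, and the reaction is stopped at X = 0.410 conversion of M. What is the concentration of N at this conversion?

C_M = C_{M0}(1−X) = 1.404 mol/L.
Along a PFR/batch, dC_P/dC_M = −r_P/(r_N+r_P) = −k₂/(k₂+k₁·C_M).
Integrating from C_{M0} to C_M: C_P = (0.0691/0.144)·ln[(0.0691+0.144·2.38)/(0.0691+0.144·1.40)] = 0.4799·ln(0.4118/0.2713) = 0.2003 mol/L.
Then C_N = (C_{M0}−C_M) − C_P = 0.9758 − 0.2003 = 0.7755 mol/L.

0.776 mol/L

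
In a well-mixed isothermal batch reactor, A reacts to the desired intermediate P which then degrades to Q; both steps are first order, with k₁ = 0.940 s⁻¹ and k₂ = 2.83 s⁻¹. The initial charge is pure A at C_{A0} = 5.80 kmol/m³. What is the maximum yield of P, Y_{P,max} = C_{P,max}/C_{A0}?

At the optimum, C_{P,max}/C_{A0} = (k₁/k₂)^[k₂/(k₂−k₁)].
= (0.940/2.83)^(2.83/(2.83−0.940)) = (0.3322)^(1.497) = 0.1920.

0.192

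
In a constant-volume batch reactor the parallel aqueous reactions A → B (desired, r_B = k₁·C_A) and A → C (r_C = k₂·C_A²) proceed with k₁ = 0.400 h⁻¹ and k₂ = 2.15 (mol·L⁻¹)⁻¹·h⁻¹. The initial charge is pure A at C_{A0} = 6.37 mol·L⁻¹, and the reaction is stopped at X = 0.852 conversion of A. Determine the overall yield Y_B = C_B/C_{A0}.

C_A = C_{A0}(1−X) = 0.9428 mol·L⁻¹.
Along a PFR/batch, dC_B/dC_A = −r_B/(r_B+r_C) = −k₁/(k₁+k₂·C_A).
Integrating from C_{A0} to C_A: C_B = (0.400/2.15)·ln[(0.400+2.15·6.37)/(0.400+2.15·0.943)] = 0.1860·ln(14.10/2.427) = 0.3273 mol·L⁻¹.
Y_B = C_B/C_{A0} = 0.3273/6.37 = 0.0514.

0.0514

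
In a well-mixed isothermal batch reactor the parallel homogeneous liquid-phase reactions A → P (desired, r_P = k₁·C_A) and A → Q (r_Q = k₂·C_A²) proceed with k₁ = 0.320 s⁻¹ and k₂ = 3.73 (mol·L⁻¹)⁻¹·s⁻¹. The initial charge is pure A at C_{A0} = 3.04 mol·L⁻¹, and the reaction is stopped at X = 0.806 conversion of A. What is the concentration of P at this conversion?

0.131 mol·L⁻¹

C_A = C_{A0}(1−X) = 0.5898 mol·L⁻¹.
Along a PFR/batch, dC_P/dC_A = −r_P/(r_P+r_Q) = −k₁/(k₁+k₂·C_A).
Integrating from C_{A0} to C_A: C_P = (0.320/3.73)·ln[(0.320+3.73·3.04)/(0.320+3.73·0.590)] = 0.08579·ln(11.66/2.520) = 0.1314 mol·L⁻¹.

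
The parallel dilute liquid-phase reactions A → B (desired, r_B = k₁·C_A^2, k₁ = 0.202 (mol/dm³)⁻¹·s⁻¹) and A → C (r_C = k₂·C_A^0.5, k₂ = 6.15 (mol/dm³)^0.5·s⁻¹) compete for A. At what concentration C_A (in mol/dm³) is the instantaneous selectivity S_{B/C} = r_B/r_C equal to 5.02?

S_{B/C} = (k₁/k₂)·C_A^1.5 ⇒ C_A = (S·k₂/k₁)^(1/1.5).
= (5.02×6.15/0.202)^(0.6667) = (152.8)^(0.6667) = 28.6 mol/dm³.

28.6 mol/dm³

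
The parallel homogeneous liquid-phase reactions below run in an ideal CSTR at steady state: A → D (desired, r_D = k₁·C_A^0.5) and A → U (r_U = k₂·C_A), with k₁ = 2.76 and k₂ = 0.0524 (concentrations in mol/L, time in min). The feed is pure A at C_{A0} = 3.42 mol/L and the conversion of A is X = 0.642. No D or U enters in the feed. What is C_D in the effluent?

2.15 mol/L

Exit C_A = C_{A0}(1−X) = 3.42×0.358 = 1.224 mol/L.
A CSTR operates uniformly at the exit composition, giving r_D = 3.054 and r_U = 0.06416 (each k·C_A^n at C_A = 1.224).
Fraction of consumed A going to D: r_D/(r_D+r_U) = 0.9794.
C_D = 0.9794·C_{A0}·X = 0.9794×3.42×0.642 = 2.15 mol/L.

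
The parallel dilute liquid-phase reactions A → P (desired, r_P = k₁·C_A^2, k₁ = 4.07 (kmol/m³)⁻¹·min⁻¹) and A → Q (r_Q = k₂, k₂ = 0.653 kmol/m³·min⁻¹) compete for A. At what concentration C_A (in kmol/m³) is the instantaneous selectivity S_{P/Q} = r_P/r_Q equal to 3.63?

S_{P/Q} = (k₁/k₂)·C_A^2 ⇒ C_A = (S·k₂/k₁)^(0.5).
= (3.63×0.653/4.07)^(0.5) = (0.5824)^(0.5) = 0.763 kmol/m³.

0.763 kmol/m³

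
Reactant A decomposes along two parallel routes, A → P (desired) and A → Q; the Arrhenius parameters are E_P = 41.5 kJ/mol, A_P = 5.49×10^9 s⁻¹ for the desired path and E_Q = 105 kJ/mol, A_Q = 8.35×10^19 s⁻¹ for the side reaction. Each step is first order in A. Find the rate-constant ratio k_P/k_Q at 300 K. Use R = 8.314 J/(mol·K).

7.49

Since both paths have the same order in A, the concentration cancels and S_{P/Q} = k_P/k_Q = (A_P/A_Q)·exp[(E_Q−E_P)/(RT)].
(E_Q−E_P)/(RT) = (105−41.5)×10³/(8.314×300) = 63500/2494 = 25.46.
k_P/k_Q = (5.49×10^9/8.35×10^19)·exp(25.46) = 6.575×10^-11 × 1.140×10^11 = 7.49.
Since E_P < E_Q, lowering the temperature improves selectivity toward P.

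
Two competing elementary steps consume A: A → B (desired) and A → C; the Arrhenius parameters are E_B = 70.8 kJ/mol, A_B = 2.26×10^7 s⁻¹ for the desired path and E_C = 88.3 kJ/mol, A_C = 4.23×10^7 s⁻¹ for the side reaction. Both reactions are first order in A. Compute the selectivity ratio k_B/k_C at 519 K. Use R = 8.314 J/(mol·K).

30.8

Since both paths have the same order in A, the concentration cancels and S_{B/C} = k_B/k_C = (A_B/A_C)·exp[(E_C−E_B)/(RT)].
(E_C−E_B)/(RT) = (88.3−70.8)×10³/(8.314×519) = 17500/4315 = 4.056.
k_B/k_C = (2.26×10^7/4.23×10^7)·exp(4.056) = 0.5343 × 57.72 = 30.8.
Since E_B < E_C, lowering the temperature improves selectivity toward B.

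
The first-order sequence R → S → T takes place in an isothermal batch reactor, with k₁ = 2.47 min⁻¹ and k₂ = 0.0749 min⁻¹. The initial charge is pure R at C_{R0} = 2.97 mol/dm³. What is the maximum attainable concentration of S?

2.66 mol/dm³

At the optimum, C_{S,max}/C_{R0} = (k₁/k₂)^[k₂/(k₂−k₁)].
= (2.47/0.0749)^(0.0749/(0.0749−2.47)) = (32.98)^(-0.03127) = 0.8964.
C_{S,max} = 0.8964×2.97 = 2.66 mol/dm³.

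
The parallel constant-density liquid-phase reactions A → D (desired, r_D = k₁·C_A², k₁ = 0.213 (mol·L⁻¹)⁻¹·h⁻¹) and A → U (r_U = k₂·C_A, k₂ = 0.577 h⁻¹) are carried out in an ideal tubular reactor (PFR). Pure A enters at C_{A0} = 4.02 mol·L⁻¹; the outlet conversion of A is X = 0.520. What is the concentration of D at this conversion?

1.08 mol·L⁻¹

C_A = C_{A0}(1−X) = 1.930 mol·L⁻¹.
Along a PFR/batch, dC_U/dC_A = −r_U/(r_D+r_U) = −k₂/(k₂+k₁·C_A).
Integrating from C_{A0} to C_A: C_U = (0.577/0.213)·ln[(0.577+0.213·4.02)/(0.577+0.213·1.93)] = 2.709·ln(1.433/0.9880) = 1.008 mol·L⁻¹.
Then C_D = (C_{A0}−C_A) − C_U = 2.090 − 1.008 = 1.083 mol·L⁻¹.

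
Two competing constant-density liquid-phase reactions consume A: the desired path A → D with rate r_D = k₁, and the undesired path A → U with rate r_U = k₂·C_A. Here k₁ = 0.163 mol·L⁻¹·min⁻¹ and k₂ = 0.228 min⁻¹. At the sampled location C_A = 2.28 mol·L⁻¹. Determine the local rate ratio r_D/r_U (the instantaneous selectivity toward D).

S_{D/U} = r_D/r_U = (k₁)/(k₂·C_A) = (k₁/k₂)·C_A⁻¹.
= (0.163) / (0.228×2.280) = 0.1630/0.5198 = 0.314.

0.314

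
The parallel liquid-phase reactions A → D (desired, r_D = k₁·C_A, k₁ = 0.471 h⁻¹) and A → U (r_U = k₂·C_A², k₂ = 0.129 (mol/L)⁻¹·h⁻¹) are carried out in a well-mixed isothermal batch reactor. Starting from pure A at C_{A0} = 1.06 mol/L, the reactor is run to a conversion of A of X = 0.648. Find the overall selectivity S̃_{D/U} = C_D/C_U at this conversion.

C_A = C_{A0}(1−X) = 0.3731 mol/L.
Along a PFR/batch, dC_D/dC_A = −r_D/(r_D+r_U) = −k₁/(k₁+k₂·C_A).
Integrating from C_{A0} to C_A: C_D = (0.471/0.129)·ln[(0.471+0.129·1.06)/(0.471+0.129·0.373)] = 3.651·ln(0.6077/0.5191) = 0.5754 mol/L.
C_U = (C_{A0}−C_A)−C_D = 0.1115 mol/L; S̃_{D/U} = 0.5754/0.1115 = 5.16.

5.16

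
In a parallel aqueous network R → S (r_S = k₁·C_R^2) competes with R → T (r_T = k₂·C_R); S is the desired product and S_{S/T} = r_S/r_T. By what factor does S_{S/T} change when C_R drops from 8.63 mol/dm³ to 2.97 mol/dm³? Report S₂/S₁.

S_{S/T} = (k₁/k₂)·C_R, so S₂/S₁ = (C_{R,2}/C_{R,1}).
= 2.97/8.63 = 0.344.
Selectivity toward S falls as C_R falls — high-concentration operation is favoured.

0.344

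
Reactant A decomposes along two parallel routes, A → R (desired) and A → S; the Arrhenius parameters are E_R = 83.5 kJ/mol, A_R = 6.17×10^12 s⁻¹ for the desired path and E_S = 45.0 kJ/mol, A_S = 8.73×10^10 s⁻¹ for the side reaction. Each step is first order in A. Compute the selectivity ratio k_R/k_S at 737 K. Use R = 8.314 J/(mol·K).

With equal orders, S_{R/S} = k_R/k_S = (A_R/A_S)·exp[(E_S−E_R)/(RT)].
(E_S−E_R)/(RT) = (45.0−83.5)×10³/(8.314×737) = -38500/6127 = -6.283.
k_R/k_S = (6.17×10^12/8.73×10^10)·exp(-6.283) = 70.68 × 0.001867 = 0.132.
Since E_R > E_S, raising the temperature improves selectivity toward R.

0.132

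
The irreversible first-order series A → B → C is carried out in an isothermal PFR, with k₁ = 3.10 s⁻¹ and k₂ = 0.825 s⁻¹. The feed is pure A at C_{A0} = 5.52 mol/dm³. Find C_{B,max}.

3.42 mol/dm³

Evaluating C_B at τ_opt = ln(k₂/k₁)/(k₂−k₁) gives C_{B,max}/C_{A0} = (k₁/k₂)^[k₂/(k₂−k₁)].
= (3.10/0.825)^(0.825/(0.825−3.10)) = (3.758)^(-0.3626) = 0.6188.
C_{B,max} = 0.6188×5.52 = 3.42 mol/dm³.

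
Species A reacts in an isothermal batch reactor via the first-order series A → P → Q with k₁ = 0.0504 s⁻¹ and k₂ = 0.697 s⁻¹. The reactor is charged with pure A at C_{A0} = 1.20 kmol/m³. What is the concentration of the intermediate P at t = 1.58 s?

The intermediate concentration in a first-order A→B→C sequence is C_P = k₁C_{A0}(e^(−k₁t) − e^(−k₂t))/(k₂−k₁).
e^(−k₁t) = e^(−0.0504×1.58) = e^(−0.07963) = 0.9235; e^(−k₂t) = e^(−1.101) = 0.3325.
C_P = 0.0504×1.20/(0.697−0.0504) × (0.9235−0.3325) = 0.09354×0.5910 = 0.05528 kmol/m³.

0.0553 kmol/m³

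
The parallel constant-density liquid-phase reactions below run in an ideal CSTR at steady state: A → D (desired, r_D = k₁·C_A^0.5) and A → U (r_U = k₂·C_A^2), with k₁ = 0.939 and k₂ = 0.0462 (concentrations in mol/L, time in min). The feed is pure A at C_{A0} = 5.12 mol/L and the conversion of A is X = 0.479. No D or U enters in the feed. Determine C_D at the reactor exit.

Exit C_A = C_{A0}(1−X) = 5.12×0.521 = 2.668 mol/L.
Rates in a CSTR are evaluated at the outlet concentration: r_D = 0.939×2.668^0.5 = 1.534, r_U = 0.0462×2.668^2 = 0.3287.
Fraction of consumed A going to D: r_D/(r_D+r_U) = 0.8235.
C_D = 0.8235·C_{A0}·X = 0.8235×5.12×0.479 = 2.02 mol/L.

2.02 mol/L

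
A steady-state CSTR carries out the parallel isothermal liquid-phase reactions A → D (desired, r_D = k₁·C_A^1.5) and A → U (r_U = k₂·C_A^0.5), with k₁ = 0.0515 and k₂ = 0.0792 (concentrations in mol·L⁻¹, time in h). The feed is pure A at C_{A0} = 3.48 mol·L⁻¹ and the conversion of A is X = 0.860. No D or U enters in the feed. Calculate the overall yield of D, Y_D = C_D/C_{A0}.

0.207

Exit C_A = C_{A0}(1−X) = 3.48×0.140 = 0.4872 mol·L⁻¹.
A CSTR operates uniformly at the exit composition, giving r_D = 0.01751 and r_U = 0.05528 (each k·C_A^n at C_A = 0.4872).
Fraction of consumed A going to D: r_D/(r_D+r_U) = 0.2406.
C_D = 0.2406·C_{A0}·X = 0.2406×3.48×0.860 = 0.720 mol·L⁻¹; Y_D = C_D/C_{A0} = 0.207.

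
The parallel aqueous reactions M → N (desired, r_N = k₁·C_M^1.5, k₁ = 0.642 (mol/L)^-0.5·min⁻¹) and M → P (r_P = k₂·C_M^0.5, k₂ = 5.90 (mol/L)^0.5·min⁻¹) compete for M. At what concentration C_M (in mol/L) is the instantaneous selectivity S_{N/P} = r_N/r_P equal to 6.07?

55.8 mol/L

S_{N/P} = (k₁/k₂)·C_M ⇒ C_M = S·k₂/k₁.
= 6.07×5.90/0.642 = 55.8 mol/L.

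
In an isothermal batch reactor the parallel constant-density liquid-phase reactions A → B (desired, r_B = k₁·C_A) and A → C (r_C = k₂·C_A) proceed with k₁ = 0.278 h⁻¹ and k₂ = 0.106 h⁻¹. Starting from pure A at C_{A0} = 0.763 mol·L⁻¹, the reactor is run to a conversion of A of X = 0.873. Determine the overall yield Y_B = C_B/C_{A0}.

0.632

C_A = C_{A0}(1−X) = 0.09690 mol·L⁻¹.
Both paths are first order in A, so the instantaneous fraction to B is constant: dC_B/d(−C_A) = k₁/(k₁+k₂) = 0.7240.
C_B = 0.7240·(C_{A0}−C_A) = 0.7240×0.6661 = 0.482 mol·L⁻¹.
Y_B = C_B/C_{A0} = 0.4822/0.763 = 0.632.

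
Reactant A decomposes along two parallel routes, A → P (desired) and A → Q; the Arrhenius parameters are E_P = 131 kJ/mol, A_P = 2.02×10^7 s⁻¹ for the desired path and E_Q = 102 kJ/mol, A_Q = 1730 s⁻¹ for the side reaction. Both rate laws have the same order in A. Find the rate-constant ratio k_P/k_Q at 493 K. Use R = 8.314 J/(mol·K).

9.88

With equal orders, S_{P/Q} = k_P/k_Q = (A_P/A_Q)·exp[(E_Q−E_P)/(RT)].
(E_Q−E_P)/(RT) = (102−131)×10³/(8.314×493) = -29000/4099 = -7.075.
k_P/k_Q = (2.02×10^7/1730)·exp(-7.075) = 11676 × 8.458×10^-4 = 9.88.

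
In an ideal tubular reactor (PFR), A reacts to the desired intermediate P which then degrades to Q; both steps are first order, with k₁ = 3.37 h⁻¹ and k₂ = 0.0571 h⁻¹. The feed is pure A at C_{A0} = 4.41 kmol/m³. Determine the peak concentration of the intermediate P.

4.11 kmol/m³

For a first-order series the maximum intermediate yield is C_{P,max}/C_{A0} = (k₁/k₂)^[k₂/(k₂−k₁)].
= (3.37/0.0571)^(0.0571/(0.0571−3.37)) = (59.02)^(-0.01724) = 0.9321.
C_{P,max} = 0.9321×4.41 = 4.11 kmol/m³.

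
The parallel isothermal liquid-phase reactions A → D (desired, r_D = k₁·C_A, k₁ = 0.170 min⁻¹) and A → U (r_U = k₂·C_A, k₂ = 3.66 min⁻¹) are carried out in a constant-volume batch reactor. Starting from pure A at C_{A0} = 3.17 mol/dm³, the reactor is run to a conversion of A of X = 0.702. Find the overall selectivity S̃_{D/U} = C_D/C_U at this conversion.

0.0464

C_A = C_{A0}(1−X) = 0.9447 mol/dm³.
Both paths are first order in A, so the instantaneous fraction to D is constant: dC_D/d(−C_A) = k₁/(k₁+k₂) = 0.04439.
C_D = 0.04439·(C_{A0}−C_A) = 0.04439×2.225 = 0.0988 mol/dm³.
C_U = (C_{A0}−C_A)−C_D = 2.127 mol/dm³; S̃_{D/U} = 0.09877/2.127 = 0.0464.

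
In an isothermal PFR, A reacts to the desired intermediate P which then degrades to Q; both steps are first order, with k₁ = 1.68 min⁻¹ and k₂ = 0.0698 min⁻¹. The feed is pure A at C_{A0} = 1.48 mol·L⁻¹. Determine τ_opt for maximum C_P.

1.98 min

The intermediate peaks when r₁ = r₂, i.e. k₁e^(−k₁τ) = k₂e^(−k₂τ), giving τ_opt = ln(k₂/k₁)/(k₂−k₁).
= ln(0.0698/1.68)/(0.0698−1.68) = ln(0.04155)/-1.610 = -3.181/-1.610 = 1.98 min.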